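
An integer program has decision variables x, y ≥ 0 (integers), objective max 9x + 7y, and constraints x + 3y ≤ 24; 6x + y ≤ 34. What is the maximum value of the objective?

(x,y)=(4,6): 1·4+3·6=22≤24, 6·4+1·6=30≤34, objective 78.
(x,y)=(3,7): 1·3+3·7=24≤24, 6·3+1·7=25≤34, objective 76.
(x,y)=(4,5): 1·4+3·5=19≤24, 6·4+1·5=29≤34, objective 71.
No feasible integer point exceeds 78.

78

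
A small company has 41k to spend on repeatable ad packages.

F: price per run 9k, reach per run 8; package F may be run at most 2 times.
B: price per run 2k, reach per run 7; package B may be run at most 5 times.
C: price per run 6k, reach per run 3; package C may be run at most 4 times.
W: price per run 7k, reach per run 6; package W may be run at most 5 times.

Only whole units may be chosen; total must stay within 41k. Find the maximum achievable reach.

61

Take 1×F, 5×B, and 3×W: price 40 ≤ 41, reach 1·8 + 5·7 + 3·6 = 61.
B has the best ratio (7/2) and is taken to its limit of 5; remaining capacity is filled optimally with the others.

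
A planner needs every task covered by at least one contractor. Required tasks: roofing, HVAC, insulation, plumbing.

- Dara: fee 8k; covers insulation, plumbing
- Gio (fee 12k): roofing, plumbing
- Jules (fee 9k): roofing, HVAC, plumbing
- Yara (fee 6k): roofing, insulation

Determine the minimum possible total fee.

15

Choose Jules and Yara: together they cover roofing, HVAC, insulation, plumbing — every task.
Total fee: 9 + 6 = 15.
No cover costs less than 15.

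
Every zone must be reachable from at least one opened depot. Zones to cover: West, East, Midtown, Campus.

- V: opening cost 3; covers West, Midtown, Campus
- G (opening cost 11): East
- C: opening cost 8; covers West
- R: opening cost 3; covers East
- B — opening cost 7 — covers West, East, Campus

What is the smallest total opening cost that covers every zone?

6

This is a weighted set-cover instance.
Choose V and R: together they cover West, East, Midtown, Campus — every zone.
Total opening cost: 3 + 3 = 6.
No cover costs less than 6.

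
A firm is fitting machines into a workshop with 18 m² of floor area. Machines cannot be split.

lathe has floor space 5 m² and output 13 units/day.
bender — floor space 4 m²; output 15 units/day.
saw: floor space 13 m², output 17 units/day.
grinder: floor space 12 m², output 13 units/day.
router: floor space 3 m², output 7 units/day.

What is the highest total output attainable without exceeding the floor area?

35

lathe + bender + router: floor space 5 + 4 + 3 = 12 ≤ 18, output 13 + 15 + 7 = 35.
bender + saw: floor space 4 + 13 = 17 ≤ 18, output 15 + 17 = 32.
Best is lathe, bender, and router with total output 35.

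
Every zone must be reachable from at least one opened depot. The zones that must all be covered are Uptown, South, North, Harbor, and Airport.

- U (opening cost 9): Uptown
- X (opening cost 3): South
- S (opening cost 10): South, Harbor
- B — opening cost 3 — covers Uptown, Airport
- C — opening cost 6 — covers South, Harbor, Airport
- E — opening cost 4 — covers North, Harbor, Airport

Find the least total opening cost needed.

Choose X, B, and E: together they cover Uptown, South, North, Harbor, Airport — every zone.
Total opening cost: 3 + 3 + 4 = 10.
No cover costs less than 10.

10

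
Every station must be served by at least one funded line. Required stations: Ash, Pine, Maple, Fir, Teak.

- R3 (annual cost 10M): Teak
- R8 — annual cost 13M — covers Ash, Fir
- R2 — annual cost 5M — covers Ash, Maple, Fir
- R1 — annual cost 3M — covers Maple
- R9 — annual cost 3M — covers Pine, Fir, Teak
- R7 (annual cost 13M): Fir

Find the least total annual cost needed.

8

This is a weighted set-cover instance.
Choose R2 and R9: together they cover Ash, Pine, Maple, Fir, Teak — every station.
Total annual cost: 5 + 3 = 8.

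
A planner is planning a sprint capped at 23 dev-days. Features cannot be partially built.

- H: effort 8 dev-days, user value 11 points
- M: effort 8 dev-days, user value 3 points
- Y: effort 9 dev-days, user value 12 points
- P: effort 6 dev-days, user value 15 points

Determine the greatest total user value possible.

38

H + Y + P: effort 8 + 9 + 6 = 23 ≤ 23, user value 11 + 12 + 15 = 38.
M + Y + P: effort 8 + 9 + 6 = 23 ≤ 23, user value 3 + 12 + 15 = 30.
Best is H, Y, and P with total user value 38.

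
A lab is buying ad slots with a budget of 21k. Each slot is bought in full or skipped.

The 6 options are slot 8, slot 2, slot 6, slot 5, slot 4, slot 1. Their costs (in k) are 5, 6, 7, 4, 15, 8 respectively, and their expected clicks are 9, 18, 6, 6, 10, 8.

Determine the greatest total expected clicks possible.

35

Allowing fractional choices, the relaxed optimum would be about 39.0, but ad slots are indivisible.
slot 8 + slot 2 + slot 5: cost 5 + 6 + 4 = 15 ≤ 21, expected clicks 9 + 18 + 6 = 33.
slot 8 + slot 2 + slot 6: cost 5 + 6 + 7 = 18 ≤ 21, expected clicks 9 + 18 + 6 = 33.
slot 8 + slot 2 + slot 1: cost 5 + 6 + 8 = 19 ≤ 21, expected clicks 9 + 18 + 8 = 35.
Best is slot 8, slot 2, and slot 1 with total expected clicks 35.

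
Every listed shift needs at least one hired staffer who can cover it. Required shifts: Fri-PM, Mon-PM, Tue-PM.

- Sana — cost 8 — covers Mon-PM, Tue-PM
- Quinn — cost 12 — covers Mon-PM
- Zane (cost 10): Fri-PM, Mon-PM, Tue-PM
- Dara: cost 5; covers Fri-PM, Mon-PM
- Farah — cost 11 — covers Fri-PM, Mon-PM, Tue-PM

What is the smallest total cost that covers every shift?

10

The greedy cost-per-new-shift heuristic would pick Dara and Sana for 13, but a cheaper cover exists.
Zane alone covers Fri-PM, Mon-PM, Tue-PM — every shift.
Total cost: 10.
No cover costs less than 10.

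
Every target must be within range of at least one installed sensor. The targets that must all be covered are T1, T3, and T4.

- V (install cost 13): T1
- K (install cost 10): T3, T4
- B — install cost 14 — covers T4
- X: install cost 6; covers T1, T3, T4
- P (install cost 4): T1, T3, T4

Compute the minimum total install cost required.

P alone covers T1, T3, T4 — every target.
Total install cost: 4.
No cover costs less than 4.

4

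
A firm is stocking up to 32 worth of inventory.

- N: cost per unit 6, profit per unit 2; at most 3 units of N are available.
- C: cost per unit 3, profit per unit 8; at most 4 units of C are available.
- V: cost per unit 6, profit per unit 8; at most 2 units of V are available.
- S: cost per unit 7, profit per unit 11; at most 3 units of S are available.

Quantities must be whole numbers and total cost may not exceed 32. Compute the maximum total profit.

62

4×C, 2×V, and 1×S: cost 31 ≤ 32, profit 4·8 + 2·8 + 1·11 = 59.
4×C, 1×V, and 2×S: cost 32 ≤ 32, profit 4·8 + 1·8 + 2·11 = 62.
Best is 62.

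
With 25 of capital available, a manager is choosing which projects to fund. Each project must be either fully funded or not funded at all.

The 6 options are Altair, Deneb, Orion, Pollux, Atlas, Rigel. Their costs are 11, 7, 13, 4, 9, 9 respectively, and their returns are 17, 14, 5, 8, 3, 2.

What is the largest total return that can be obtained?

Allowing fractional choices, the relaxed optimum would be about 40.2, but projects are indivisible.
Altair + Pollux + Atlas: cost 11 + 4 + 9 = 24 ≤ 25, return 17 + 8 + 3 = 28.
Altair + Deneb + Pollux: cost 11 + 7 + 4 = 22 ≤ 25, return 17 + 14 + 8 = 39.
Altair + Deneb: cost 11 + 7 = 18 ≤ 25, return 17 + 14 = 31.
Best is Altair, Deneb, and Pollux with total return 39.

39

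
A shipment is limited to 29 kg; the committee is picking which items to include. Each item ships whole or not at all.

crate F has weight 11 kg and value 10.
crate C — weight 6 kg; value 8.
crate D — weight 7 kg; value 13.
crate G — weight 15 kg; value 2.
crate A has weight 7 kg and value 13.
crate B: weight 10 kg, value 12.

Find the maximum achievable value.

Take crate D, crate A, and crate B: weight 7 + 7 + 10 = 24 ≤ 29, value 13 + 13 + 12 = 38.
No other feasible combination does better.

38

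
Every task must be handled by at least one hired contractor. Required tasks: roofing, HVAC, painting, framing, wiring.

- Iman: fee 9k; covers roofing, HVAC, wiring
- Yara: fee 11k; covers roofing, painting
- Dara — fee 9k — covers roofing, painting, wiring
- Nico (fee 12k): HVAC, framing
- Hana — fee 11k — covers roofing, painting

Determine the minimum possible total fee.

21

The greedy cost-per-new-task heuristic would pick Iman, Dara, and Nico for 30, but a cheaper cover exists.
Choose Dara and Nico: together they cover roofing, HVAC, painting, framing, wiring — every task.
Total fee: 9 + 12 = 21.
No cover costs less than 21.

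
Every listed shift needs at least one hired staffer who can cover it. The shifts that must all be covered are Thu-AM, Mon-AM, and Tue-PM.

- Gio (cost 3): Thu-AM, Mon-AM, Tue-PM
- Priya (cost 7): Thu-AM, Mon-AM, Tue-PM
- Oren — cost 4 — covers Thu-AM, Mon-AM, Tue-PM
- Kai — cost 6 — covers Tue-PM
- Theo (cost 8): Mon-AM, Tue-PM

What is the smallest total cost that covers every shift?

3

This is an integer covering problem.
Gio alone covers Thu-AM, Mon-AM, Tue-PM — every shift.
Total cost: 3.
No cover costs less than 3.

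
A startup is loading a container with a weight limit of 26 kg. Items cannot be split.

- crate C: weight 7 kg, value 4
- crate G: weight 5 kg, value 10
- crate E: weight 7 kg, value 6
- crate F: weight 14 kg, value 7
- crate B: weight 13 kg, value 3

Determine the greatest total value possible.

23

crate C + crate G + crate F: weight 7 + 5 + 14 = 26 ≤ 26, value 4 + 10 + 7 = 21.
crate C + crate G + crate E: weight 7 + 5 + 7 = 19 ≤ 26, value 4 + 10 + 6 = 20.
crate G + crate E + crate F: weight 5 + 7 + 14 = 26 ≤ 26, value 10 + 6 + 7 = 23.
Best is crate G, crate E, and crate F with total value 23.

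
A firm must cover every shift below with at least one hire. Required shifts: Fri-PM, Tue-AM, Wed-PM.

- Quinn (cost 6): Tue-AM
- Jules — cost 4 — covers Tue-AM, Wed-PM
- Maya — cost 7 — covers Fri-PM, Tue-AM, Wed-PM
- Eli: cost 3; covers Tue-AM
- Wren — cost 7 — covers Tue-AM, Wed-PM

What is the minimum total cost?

7

This is an integer covering problem.
The greedy cost-per-new-shift heuristic would pick Jules and Maya for 11, but a cheaper cover exists.
Maya alone covers Fri-PM, Tue-AM, Wed-PM — every shift.
Total cost: 7.
No cover costs less than 7.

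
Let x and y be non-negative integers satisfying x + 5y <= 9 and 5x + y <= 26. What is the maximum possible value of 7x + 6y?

The continuous relaxation peaks at (5.04, 0.792) with value 40.04; rounding to a feasible lattice point costs some objective.
(x,y)=(5,0): 1·5+5·0=5≤9, 5·5+1·0=25≤26, objective 35.
(x,y)=(4,1): 1·4+5·1=9≤9, 5·4+1·1=21≤26, objective 34.
(x,y)=(4,0): 1·4+5·0=4≤9, 5·4+1·0=20≤26, objective 28.
The best lattice point is (5,0), giving 35.

35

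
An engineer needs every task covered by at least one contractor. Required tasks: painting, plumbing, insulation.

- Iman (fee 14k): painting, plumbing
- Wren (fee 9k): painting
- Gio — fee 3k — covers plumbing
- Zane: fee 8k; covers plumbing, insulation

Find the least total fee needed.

17

This is a weighted set-cover instance.
The greedy cost-per-new-task heuristic would pick Gio, Zane, and Wren for 20, but a cheaper cover exists.
Choose Wren and Zane: together they cover painting, plumbing, insulation — every task.
Total fee: 9 + 8 = 17.
No cover costs less than 17.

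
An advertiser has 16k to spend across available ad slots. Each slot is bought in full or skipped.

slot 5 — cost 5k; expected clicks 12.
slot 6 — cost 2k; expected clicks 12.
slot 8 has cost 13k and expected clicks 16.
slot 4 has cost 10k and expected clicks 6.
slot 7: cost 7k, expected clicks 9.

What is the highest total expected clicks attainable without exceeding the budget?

Allowing fractional choices, the relaxed optimum would be about 35.5, but ad slots are indivisible.
slot 5 + slot 6: cost 5 + 2 = 7 ≤ 16, expected clicks 12 + 12 = 24.
slot 6 + slot 8: cost 2 + 13 = 15 ≤ 16, expected clicks 12 + 16 = 28.
slot 5 + slot 6 + slot 7: cost 5 + 2 + 7 = 14 ≤ 16, expected clicks 12 + 12 + 9 = 33.
Best is slot 5, slot 6, and slot 7 with total expected clicks 33.

33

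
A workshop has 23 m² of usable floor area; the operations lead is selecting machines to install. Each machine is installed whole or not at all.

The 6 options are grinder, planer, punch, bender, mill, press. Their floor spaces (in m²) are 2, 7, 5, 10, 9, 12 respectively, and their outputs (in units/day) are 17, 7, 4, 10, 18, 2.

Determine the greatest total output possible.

Take grinder, planer, punch, and mill: floor space 2 + 7 + 5 + 9 = 23 ≤ 23, output 17 + 7 + 4 + 18 = 46.
No other feasible combination does better.

46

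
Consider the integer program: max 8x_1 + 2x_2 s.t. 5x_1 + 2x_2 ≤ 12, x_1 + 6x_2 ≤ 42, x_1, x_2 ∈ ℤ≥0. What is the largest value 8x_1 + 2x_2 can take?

18

Relaxing integrality, the LP optimum is 19.20 at (x_1,x_2) = (2.4, 0), which is not an integer point.
(x_1,x_2)=(2,1) is feasible, giving 18.
(x_1,x_2)=(2,0) is feasible, giving 16.
No feasible integer point exceeds 18.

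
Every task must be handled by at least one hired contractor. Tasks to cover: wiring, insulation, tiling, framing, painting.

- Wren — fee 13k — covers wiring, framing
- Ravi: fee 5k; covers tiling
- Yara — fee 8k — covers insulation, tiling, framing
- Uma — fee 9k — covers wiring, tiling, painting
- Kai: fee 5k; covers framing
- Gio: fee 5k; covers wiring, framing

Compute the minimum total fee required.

The greedy cost-per-new-task heuristic would pick Gio, Yara, and Uma for 22, but a cheaper cover exists.
Choose Yara and Uma: together they cover wiring, insulation, tiling, framing, painting — every task.
Total fee: 8 + 9 = 17.
No cover costs less than 17.

17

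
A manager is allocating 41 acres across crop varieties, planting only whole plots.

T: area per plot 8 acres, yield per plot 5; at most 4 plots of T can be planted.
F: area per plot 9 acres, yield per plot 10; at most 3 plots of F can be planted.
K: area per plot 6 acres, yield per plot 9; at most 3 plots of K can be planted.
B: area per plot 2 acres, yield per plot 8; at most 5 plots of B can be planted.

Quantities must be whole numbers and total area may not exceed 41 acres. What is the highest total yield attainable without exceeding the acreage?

This is a bounded integer knapsack.
B has the best ratio (8/2); taking only B gives at most 5×8 = 40 (stopped by the supply cap of 5).
Mixing does better — 2×F, 2×K, and 5×B: area 40 ≤ 41, yield 2·10 + 2·9 + 5·8 = 78.

78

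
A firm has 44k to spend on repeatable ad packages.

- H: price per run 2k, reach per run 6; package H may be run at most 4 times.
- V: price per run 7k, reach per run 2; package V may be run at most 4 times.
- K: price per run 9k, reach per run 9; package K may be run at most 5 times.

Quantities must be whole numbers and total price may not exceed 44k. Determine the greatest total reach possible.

60

H has the best ratio (6/2); taking only H gives at most 4×6 = 24 (stopped by the supply cap of 4).
Mixing does better — 4×H and 4×K: price 44 ≤ 44, reach 4·6 + 4·9 = 60.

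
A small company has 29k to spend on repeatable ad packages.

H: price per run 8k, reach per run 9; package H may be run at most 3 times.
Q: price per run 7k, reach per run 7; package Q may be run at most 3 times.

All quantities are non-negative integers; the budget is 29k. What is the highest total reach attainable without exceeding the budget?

30

H has the best ratio (9/8); taking only H gives at most 3×9 = 27 (stopped by the price limit).
Mixing does better — 1×H and 3×Q: price 29 ≤ 29, reach 1·9 + 3·7 = 30.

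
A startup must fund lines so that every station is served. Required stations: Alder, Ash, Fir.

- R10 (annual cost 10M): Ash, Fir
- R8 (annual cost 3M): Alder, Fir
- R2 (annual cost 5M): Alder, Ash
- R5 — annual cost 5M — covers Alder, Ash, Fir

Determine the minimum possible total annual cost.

This is an integer covering problem.
The greedy cost-per-new-station heuristic would pick R8 and R2 for 8, but a cheaper cover exists.
R5 alone covers Alder, Ash, Fir — every station.
Total annual cost: 5.
No cover costs less than 5.

5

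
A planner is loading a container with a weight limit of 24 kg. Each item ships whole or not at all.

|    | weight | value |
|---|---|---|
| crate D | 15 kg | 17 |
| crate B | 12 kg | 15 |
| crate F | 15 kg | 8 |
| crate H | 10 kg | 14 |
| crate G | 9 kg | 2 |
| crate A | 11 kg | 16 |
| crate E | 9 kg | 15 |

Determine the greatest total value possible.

This is an integer program with binary decision variables.
crate D + crate E: weight 15 + 9 = 24 ≤ 24, value 17 + 15 = 32.
crate B + crate A: weight 12 + 11 = 23 ≤ 24, value 15 + 16 = 31.
crate A + crate E: weight 11 + 9 = 20 ≤ 24, value 16 + 15 = 31.
Best is crate D and crate E with total value 32.

32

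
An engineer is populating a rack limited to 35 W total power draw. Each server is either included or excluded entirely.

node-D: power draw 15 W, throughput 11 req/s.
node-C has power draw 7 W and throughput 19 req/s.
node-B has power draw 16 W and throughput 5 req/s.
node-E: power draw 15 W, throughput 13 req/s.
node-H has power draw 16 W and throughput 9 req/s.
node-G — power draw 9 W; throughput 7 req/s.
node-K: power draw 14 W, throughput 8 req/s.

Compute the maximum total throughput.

node-D + node-C + node-G: power draw 15 + 7 + 9 = 31 ≤ 35, throughput 11 + 19 + 7 = 37.
node-C + node-E + node-G: power draw 7 + 15 + 9 = 31 ≤ 35, throughput 19 + 13 + 7 = 39.
Best is node-C, node-E, and node-G with total throughput 39.

39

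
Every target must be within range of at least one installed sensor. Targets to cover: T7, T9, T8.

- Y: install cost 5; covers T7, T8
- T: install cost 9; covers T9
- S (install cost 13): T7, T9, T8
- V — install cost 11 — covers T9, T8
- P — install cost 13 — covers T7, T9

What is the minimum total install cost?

S alone covers T7, T9, T8 — every target.
Total install cost: 13.

13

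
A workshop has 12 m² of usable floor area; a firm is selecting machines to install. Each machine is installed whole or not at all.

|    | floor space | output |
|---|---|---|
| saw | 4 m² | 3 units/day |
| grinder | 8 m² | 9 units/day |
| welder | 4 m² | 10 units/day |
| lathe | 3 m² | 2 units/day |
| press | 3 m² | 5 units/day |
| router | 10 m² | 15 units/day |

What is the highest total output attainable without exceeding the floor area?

Allowing fractional choices, the relaxed optimum would be about 22.5, but machines are indivisible.
grinder + welder: floor space 8 + 4 = 12 ≤ 12, output 9 + 10 = 19.
saw + welder + press: floor space 4 + 4 + 3 = 11 ≤ 12, output 3 + 10 + 5 = 18.
welder + lathe + press: floor space 4 + 3 + 3 = 10 ≤ 12, output 10 + 2 + 5 = 17.
Best is grinder and welder with total output 19.

19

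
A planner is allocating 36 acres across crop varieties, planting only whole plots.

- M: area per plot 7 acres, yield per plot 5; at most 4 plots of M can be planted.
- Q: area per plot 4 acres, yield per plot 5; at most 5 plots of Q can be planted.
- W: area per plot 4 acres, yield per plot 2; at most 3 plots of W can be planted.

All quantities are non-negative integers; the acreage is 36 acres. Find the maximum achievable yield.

This is a bounded integer knapsack.
2×M and 5×Q: area 34 ≤ 36, yield 2·5 + 5·5 = 35.
1×M, 5×Q, and 2×W: area 35 ≤ 36, yield 1·5 + 5·5 + 2·2 = 34.
Best is 35.

35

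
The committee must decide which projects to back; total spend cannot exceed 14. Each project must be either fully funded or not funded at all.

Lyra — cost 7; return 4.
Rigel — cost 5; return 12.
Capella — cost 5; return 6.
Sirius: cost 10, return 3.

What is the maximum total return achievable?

Allowing fractional choices, the relaxed optimum would be about 20.3, but projects are indivisible.
Rigel: cost 5 ≤ 14, return 12.
Lyra + Rigel: cost 7 + 5 = 12 ≤ 14, return 4 + 12 = 16.
Rigel + Capella: cost 5 + 5 = 10 ≤ 14, return 12 + 6 = 18.
Best is Rigel and Capella with total return 18.

18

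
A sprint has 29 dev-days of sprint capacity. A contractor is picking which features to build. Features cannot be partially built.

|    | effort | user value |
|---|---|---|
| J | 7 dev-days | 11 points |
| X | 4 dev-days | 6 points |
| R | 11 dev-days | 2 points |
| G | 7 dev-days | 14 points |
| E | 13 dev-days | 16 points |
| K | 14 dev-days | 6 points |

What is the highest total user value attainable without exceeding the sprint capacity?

Treat it as a binary knapsack problem.
Take J, G, and E: effort 7 + 7 + 13 = 27 ≤ 29, user value 11 + 14 + 16 = 41.
No other feasible combination does better.

41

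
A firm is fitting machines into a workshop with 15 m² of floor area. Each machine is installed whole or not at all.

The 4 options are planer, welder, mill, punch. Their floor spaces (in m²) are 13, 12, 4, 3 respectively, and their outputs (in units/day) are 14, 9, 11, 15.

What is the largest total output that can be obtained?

26

Take mill and punch: floor space 4 + 3 = 7 ≤ 15, output 11 + 15 = 26.
No other feasible combination does better.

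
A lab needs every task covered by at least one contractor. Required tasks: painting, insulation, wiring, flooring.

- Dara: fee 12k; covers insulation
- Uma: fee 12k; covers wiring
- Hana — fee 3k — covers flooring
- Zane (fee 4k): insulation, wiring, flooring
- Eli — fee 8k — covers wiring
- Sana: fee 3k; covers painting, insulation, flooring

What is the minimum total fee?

7

Choose Zane and Sana: together they cover painting, insulation, wiring, flooring — every task.
Total fee: 4 + 3 = 7.
No cover costs less than 7.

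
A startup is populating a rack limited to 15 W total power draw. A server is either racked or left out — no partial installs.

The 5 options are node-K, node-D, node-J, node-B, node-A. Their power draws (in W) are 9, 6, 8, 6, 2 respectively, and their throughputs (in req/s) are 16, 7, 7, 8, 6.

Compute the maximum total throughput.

24

Take node-K and node-B: power draw 9 + 6 = 15 ≤ 15, throughput 16 + 8 = 24.
No other feasible combination does better.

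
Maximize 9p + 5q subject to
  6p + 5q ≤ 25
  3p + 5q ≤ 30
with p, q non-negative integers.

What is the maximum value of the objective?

36

(p,q)=(4,0) is feasible, giving 36.
(p,q)=(3,1) is feasible, giving 32.
(p,q)=(3,0) is feasible, giving 27.
No feasible integer point exceeds 36.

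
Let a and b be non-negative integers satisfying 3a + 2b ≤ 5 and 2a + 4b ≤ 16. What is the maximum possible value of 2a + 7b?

The continuous relaxation peaks at (0, 2.5) with value 17.50; rounding to a feasible lattice point costs some objective.
(a,b)=(0,2) is feasible, giving 14.
(a,b)=(1,1) is feasible, giving 9.
No feasible integer point exceeds 14.

14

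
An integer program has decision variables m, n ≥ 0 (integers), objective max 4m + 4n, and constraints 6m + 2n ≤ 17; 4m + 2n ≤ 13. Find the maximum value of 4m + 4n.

24

Relaxing integrality, the LP optimum is 26.00 at (m,n) = (0, 6.5), which is not an integer point.
(m,n)=(0,6): 6·0+2·6=12≤17, 4·0+2·6=12≤13, objective 24.
(m,n)=(0,5): 6·0+2·5=10≤17, 4·0+2·5=10≤13, objective 20.
Maximum is 24 at (m,n)=(0,6).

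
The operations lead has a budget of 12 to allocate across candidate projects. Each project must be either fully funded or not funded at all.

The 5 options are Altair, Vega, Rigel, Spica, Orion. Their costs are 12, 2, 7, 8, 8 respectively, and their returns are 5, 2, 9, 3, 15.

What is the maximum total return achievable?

Allowing fractional choices, the relaxed optimum would be about 20.1, but projects are indivisible.
Vega + Orion: cost 2 + 8 = 10 ≤ 12, return 2 + 15 = 17.
Orion: cost 8 ≤ 12, return 15.
Best is Vega and Orion with total return 17.

17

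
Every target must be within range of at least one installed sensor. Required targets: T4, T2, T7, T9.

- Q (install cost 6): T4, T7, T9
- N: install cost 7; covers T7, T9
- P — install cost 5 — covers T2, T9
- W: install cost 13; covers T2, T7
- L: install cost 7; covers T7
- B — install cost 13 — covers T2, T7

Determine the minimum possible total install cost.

Choose Q and P: together they cover T4, T2, T7, T9 — every target.
Total install cost: 6 + 5 = 11.
No cover costs less than 11.

11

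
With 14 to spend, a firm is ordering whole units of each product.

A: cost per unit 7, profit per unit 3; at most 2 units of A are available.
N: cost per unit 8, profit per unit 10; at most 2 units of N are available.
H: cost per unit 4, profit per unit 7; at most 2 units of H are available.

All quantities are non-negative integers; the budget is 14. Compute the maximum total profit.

17

1×N and 1×H: cost 12 ≤ 14, profit 1·10 + 1·7 = 17.
2×H: cost 8 ≤ 14, profit 2·7 = 14.
Best is 17.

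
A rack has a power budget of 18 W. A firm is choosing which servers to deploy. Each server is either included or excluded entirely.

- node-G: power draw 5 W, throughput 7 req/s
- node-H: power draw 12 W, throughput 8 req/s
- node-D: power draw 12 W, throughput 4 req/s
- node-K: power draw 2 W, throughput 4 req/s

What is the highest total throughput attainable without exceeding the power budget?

15

Treat it as a binary knapsack problem.
Take node-G and node-H: power draw 5 + 12 = 17 ≤ 18, throughput 7 + 8 = 15.
No other feasible combination does better.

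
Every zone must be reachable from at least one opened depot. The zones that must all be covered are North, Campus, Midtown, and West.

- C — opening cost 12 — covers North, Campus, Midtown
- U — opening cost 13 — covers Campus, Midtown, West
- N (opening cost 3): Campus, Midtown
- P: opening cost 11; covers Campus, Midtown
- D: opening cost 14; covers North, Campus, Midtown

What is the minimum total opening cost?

25

Choose C and U: together they cover North, Campus, Midtown, West — every zone.
Total opening cost: 12 + 13 = 25.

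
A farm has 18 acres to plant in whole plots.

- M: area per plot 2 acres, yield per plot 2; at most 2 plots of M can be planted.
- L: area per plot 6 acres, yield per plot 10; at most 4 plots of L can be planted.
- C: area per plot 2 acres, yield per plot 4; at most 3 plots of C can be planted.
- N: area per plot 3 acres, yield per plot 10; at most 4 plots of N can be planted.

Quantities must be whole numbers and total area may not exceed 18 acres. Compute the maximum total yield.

52

N has the best ratio (10/3); taking only N gives at most 4×10 = 40 (stopped by the supply cap of 4).
Mixing does better — 3×C and 4×N: area 18 ≤ 18, yield 3·4 + 4·10 = 52.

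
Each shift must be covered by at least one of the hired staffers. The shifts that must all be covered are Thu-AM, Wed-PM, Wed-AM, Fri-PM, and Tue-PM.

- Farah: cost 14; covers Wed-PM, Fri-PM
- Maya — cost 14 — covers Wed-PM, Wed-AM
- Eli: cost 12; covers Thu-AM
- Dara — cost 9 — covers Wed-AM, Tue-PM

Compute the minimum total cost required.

This is a weighted set-cover instance.
Choose Farah, Eli, and Dara: together they cover Thu-AM, Wed-PM, Wed-AM, Fri-PM, Tue-PM — every shift.
Total cost: 14 + 12 + 9 = 35.

35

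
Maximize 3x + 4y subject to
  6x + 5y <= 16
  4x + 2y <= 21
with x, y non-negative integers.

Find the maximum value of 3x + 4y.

12

Relaxing integrality, the LP optimum is 12.80 at (x,y) = (0, 3.2), which is not an integer point.
(x,y)=(0,3): 6·0+5·3=15≤16, 4·0+2·3=6≤21, objective 12.
(x,y)=(1,2): 6·1+5·2=16≤16, 4·1+2·2=8≤21, objective 11.
(x,y)=(0,2): 6·0+5·2=10≤16, 4·0+2·2=4≤21, objective 8.
No feasible integer point exceeds 12.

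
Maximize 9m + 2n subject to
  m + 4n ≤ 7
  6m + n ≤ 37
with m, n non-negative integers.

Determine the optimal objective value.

54

(m,n)=(6,0): 1·6+4·0=6≤7, 6·6+1·0=36≤37, objective 54.
(m,n)=(5,0): 1·5+4·0=5≤7, 6·5+1·0=30≤37, objective 45.
The best lattice point is (6,0), giving 54.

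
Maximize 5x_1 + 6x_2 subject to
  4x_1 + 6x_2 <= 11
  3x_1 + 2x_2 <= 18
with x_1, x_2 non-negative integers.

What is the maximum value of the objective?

(x_1,x_2)=(1,1) is feasible, giving 11.
(x_1,x_2)=(2,0) is feasible, giving 10.
(x_1,x_2)=(0,1) is feasible, giving 6.
Maximum is 11 at (x_1,x_2)=(1,1).

11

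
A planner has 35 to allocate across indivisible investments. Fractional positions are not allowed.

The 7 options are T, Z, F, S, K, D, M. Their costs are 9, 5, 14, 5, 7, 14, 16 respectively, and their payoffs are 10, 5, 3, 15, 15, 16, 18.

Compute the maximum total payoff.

Allowing fractional choices, the relaxed optimum would be about 56.1, but investments are indivisible.
Z + S + K + M: cost 5 + 5 + 7 + 16 = 33 ≤ 35, payoff 5 + 15 + 15 + 18 = 53.
T + S + K + D: cost 9 + 5 + 7 + 14 = 35 ≤ 35, payoff 10 + 15 + 15 + 16 = 56.
Best is T, S, K, and D with total payoff 56.

56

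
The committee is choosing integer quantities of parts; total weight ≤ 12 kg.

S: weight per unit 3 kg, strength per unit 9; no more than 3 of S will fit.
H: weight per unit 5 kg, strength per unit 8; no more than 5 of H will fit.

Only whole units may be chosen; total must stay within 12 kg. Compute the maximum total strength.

3×S: weight 9 ≤ 12, strength 3·9 = 27.
2×S and 1×H: weight 11 ≤ 12, strength 2·9 + 1·8 = 26.
Best is 27.

27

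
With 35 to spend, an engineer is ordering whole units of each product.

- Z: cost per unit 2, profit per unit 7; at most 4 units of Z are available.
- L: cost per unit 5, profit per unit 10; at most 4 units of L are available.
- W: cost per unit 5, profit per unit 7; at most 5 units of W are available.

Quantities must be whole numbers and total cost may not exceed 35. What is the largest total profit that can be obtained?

75

Take 4×Z, 4×L, and 1×W: cost 33 ≤ 35, profit 4·7 + 4·10 + 1·7 = 75.
Z has the best ratio (7/2) and is taken to its limit of 4; remaining capacity is filled optimally with the others.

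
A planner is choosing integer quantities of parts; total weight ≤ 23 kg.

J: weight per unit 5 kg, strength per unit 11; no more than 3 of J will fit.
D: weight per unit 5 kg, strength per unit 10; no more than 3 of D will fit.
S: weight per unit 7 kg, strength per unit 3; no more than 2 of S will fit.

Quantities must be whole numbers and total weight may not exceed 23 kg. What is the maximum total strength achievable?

43

2×J and 2×D: weight 20 ≤ 23, strength 2·11 + 2·10 = 42.
3×J and 1×D: weight 20 ≤ 23, strength 3·11 + 1·10 = 43.
Best is 43.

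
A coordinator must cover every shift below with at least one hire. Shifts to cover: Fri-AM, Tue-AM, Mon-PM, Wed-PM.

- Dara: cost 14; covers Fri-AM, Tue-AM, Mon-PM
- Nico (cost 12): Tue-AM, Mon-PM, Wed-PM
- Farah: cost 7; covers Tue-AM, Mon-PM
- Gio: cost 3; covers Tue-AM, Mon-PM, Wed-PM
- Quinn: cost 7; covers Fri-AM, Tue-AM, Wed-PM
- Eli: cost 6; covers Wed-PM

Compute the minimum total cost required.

Choose Gio and Quinn: together they cover Fri-AM, Tue-AM, Mon-PM, Wed-PM — every shift.
Total cost: 3 + 7 = 10.

10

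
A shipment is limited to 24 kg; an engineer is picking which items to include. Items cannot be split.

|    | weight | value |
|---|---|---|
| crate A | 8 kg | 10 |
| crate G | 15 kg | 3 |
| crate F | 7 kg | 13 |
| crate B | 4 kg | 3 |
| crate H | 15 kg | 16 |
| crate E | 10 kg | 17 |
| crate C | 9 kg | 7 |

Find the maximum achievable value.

This is a 0-1 knapsack instance.
crate A + crate B + crate E: weight 8 + 4 + 10 = 22 ≤ 24, value 10 + 3 + 17 = 30.
crate F + crate B + crate E: weight 7 + 4 + 10 = 21 ≤ 24, value 13 + 3 + 17 = 33.
crate F + crate E: weight 7 + 10 = 17 ≤ 24, value 13 + 17 = 30.
Best is crate F, crate B, and crate E with total value 33.

33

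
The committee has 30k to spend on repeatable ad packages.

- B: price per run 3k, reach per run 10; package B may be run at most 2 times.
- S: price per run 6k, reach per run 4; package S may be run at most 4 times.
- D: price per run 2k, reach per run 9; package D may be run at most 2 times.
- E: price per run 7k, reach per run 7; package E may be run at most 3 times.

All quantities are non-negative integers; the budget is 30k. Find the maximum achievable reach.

56

Take 2×B, 1×S, 2×D, and 2×E: price 30 ≤ 30, reach 2·10 + 1·4 + 2·9 + 2·7 = 56.
D has the best ratio (9/2) and is taken to its limit of 2; remaining capacity is filled optimally with the others.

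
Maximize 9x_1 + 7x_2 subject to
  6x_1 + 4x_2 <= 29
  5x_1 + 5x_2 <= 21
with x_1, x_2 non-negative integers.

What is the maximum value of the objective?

(x_1,x_2)=(4,0) is feasible, giving 36.
(x_1,x_2)=(3,1) is feasible, giving 34.
(x_1,x_2)=(3,0) is feasible, giving 27.
The best lattice point is (4,0), giving 36.

36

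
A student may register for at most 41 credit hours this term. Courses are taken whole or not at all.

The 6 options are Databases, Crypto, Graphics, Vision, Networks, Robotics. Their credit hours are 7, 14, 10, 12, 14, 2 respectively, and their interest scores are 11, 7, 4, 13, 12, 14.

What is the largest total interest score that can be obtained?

50

This is an integer program with binary decision variables.
Allowing fractional choices, the relaxed optimum would be about 53.0, but courses are indivisible.
Databases + Crypto + Vision + Robotics: credit hours 7 + 14 + 12 + 2 = 35 ≤ 41, interest score 11 + 7 + 13 + 14 = 45.
Databases + Vision + Networks + Robotics: credit hours 7 + 12 + 14 + 2 = 35 ≤ 41, interest score 11 + 13 + 12 + 14 = 50.
Databases + Crypto + Networks + Robotics: credit hours 7 + 14 + 14 + 2 = 37 ≤ 41, interest score 11 + 7 + 12 + 14 = 44.
Best is Databases, Vision, Networks, and Robotics with total interest score 50.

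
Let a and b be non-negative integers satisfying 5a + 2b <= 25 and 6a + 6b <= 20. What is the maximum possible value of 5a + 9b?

Relaxing integrality, the LP optimum is 30.00 at (a,b) = (0, 3.33), which is not an integer point.
(a,b)=(0,3): 5·0+2·3=6≤25, 6·0+6·3=18≤20, objective 27.
(a,b)=(1,2): 5·1+2·2=9≤25, 6·1+6·2=18≤20, objective 23.
The best lattice point is (0,3), giving 27.

27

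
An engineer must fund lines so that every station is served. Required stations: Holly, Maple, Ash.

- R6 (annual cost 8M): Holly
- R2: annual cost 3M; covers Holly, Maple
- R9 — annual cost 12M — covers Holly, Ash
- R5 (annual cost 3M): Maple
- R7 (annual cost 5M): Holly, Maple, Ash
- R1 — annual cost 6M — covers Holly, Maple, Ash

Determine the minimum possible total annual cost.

The greedy cost-per-new-station heuristic would pick R2 and R7 for 8, but a cheaper cover exists.
R7 alone covers Holly, Maple, Ash — every station.
Total annual cost: 5.
No cover costs less than 5.

5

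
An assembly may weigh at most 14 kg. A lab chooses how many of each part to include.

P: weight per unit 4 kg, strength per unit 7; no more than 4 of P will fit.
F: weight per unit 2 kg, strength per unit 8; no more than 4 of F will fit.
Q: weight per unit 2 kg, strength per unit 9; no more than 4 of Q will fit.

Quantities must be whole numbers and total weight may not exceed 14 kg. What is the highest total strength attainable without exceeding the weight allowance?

60

4×F and 3×Q: weight 14 ≤ 14, strength 4·8 + 3·9 = 59.
3×F and 4×Q: weight 14 ≤ 14, strength 3·8 + 4·9 = 60.
Best is 60.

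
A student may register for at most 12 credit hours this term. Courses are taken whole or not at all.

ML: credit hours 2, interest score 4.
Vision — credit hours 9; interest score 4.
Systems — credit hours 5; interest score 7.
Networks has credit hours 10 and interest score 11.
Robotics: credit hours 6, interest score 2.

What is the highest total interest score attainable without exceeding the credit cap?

ML + Systems: credit hours 2 + 5 = 7 ≤ 12, interest score 4 + 7 = 11.
ML + Networks: credit hours 2 + 10 = 12 ≤ 12, interest score 4 + 11 = 15.
Best is ML and Networks with total interest score 15.

15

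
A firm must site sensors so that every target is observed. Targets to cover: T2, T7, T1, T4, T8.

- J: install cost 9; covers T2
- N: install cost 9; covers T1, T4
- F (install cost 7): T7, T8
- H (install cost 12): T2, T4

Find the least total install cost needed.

Choose J, N, and F: together they cover T2, T7, T1, T4, T8 — every target.
Total install cost: 9 + 9 + 7 = 25.
No cover costs less than 25.

25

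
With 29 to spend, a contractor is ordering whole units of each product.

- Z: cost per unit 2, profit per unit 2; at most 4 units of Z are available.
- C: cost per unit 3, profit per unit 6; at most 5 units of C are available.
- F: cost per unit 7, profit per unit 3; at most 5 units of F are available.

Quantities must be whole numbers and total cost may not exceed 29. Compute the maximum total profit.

Take 3×Z, 5×C, and 1×F: cost 28 ≤ 29, profit 3·2 + 5·6 + 1·3 = 39.
C has the best ratio (6/3) and is taken to its limit of 5; remaining capacity is filled optimally with the others.

39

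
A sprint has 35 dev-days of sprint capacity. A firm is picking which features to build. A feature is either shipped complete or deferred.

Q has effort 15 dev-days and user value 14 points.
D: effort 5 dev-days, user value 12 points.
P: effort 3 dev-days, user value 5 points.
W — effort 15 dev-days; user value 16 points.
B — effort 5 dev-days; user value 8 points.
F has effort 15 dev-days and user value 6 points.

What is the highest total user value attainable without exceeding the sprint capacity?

42

This is an integer program with binary decision variables.
Take Q, D, and W: effort 15 + 5 + 15 = 35 ≤ 35, user value 14 + 12 + 16 = 42.
No other feasible combination does better.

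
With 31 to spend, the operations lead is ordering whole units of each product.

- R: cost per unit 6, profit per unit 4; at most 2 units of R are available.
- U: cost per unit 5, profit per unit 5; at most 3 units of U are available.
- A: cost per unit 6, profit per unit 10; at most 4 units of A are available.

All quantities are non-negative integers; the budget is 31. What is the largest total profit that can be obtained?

Take 1×U and 4×A: cost 29 ≤ 31, profit 1·5 + 4·10 = 45.
A has the best ratio (10/6) and is taken to its limit of 4; remaining capacity is filled optimally with the others.

45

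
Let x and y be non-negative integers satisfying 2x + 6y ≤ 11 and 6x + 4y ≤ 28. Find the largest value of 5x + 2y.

(x,y)=(4,0) is feasible, giving 20.
(x,y)=(3,0) is feasible, giving 15.
The best lattice point is (4,0), giving 20.

20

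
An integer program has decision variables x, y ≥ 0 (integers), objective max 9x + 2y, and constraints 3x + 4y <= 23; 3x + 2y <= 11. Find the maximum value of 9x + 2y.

Relaxing integrality, the LP optimum is 33.00 at (x,y) = (3.67, 0), which is not an integer point.
(x,y)=(3,1): 3·3+4·1=13≤23, 3·3+2·1=11≤11, objective 29.
(x,y)=(3,0): 3·3+4·0=9≤23, 3·3+2·0=9≤11, objective 27.
The best lattice point is (3,1), giving 29.

29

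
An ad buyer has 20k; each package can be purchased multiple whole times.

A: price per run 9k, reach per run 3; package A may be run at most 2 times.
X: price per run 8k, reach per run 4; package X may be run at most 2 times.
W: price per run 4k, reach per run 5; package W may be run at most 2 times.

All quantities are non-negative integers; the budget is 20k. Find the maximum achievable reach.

2×X and 1×W: price 20 ≤ 20, reach 2·4 + 1·5 = 13.
1×X and 2×W: price 16 ≤ 20, reach 1·4 + 2·5 = 14.
Best is 14.

14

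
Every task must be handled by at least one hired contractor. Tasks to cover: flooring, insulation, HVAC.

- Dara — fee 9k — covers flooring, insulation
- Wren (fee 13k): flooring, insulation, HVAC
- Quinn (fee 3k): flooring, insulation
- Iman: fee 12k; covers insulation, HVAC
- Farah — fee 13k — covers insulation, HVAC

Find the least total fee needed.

Wren alone covers flooring, insulation, HVAC — every task.
Total fee: 13.

13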